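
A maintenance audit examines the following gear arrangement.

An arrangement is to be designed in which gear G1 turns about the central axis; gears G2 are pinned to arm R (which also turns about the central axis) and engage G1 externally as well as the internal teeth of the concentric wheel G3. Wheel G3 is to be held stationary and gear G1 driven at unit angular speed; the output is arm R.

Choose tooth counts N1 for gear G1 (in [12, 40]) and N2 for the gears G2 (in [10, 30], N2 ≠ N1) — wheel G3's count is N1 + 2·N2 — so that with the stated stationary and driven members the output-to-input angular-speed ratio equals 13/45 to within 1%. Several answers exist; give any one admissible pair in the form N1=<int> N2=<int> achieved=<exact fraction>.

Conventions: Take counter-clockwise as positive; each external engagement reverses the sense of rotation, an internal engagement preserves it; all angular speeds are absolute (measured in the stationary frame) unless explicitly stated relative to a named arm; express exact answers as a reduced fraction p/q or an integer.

planetary set to be sized for 13/45 (Willis relation)
Willis with ω_ring = 0: ω_arm/ω_sun = N1/(N1+N3); set equal to 13/45  ⇒  N3/N1 = 1/(13/45) − 1 = 32/13
N3 = N1 + 2·N2  ⇒  N2/N1 = (N3/N1 − 1)/2 = (32/13 − 1)/2 = 19/26
smallest multiple with N1 ≥ 12 and N2 ≥ 10: k = 1  ⇒  N1 = 1·26 = 26, N2 = 1·19 = 19 (N1 ≤ 40, N2 ≤ 30, N2 ≠ N1 ✓), N3 = 26 + 2·19 = 64
check: N1/(N1+N3) with N1 = 26, N3 = 64 gives 13/45; |achieved − target| = 0 ≤ 13/4500 ✓

N1=26 N2=19 achieved=13/45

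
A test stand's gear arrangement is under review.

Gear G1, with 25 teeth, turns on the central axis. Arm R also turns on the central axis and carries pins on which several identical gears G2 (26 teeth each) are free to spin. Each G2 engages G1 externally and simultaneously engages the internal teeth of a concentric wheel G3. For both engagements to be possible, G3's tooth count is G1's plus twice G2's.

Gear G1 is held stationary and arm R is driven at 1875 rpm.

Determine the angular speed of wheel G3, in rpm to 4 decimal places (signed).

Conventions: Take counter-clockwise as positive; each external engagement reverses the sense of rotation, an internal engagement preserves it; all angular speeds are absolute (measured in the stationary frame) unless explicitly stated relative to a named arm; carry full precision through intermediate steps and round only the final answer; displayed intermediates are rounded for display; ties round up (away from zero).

topology: planetary set — G1 25T / G2 26T / G3 77T, arm = carrier (Willis)
normalise by the input: solve with ω_arm = 1, then scale by 1875 rpm
ring teeth: 25 + 2·26 = 77
25(ω_sun−ω_arm) = −77(ω_ring−ω_arm),  ω_sun = 0, ω_arm = 1
ω_ring = 1 − (25/77)(0−1) = 102/77
scale: ω_ring = 102/77 × 1875 rpm = +2483.7662 rpm

+2483.7662 rpm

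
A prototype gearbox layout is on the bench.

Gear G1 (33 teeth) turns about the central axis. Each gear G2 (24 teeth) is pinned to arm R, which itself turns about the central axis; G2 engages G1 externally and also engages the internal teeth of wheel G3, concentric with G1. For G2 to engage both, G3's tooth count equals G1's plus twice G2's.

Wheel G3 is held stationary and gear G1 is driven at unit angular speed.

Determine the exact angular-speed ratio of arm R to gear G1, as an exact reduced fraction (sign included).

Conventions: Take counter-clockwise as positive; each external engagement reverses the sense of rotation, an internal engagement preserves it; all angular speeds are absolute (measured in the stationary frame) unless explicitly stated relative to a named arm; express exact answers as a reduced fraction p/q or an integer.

planetary set (33T centre, 24T on arm, 81T internal) — Willis relation
ring teeth: 33 + 2·24 = 81
33(ω_sun−ω_arm) = −81(ω_ring−ω_arm),  ω_ring = 0, ω_sun = 1
33(1−ω_arm) = −81(0−ω_arm)  ⇒  114·ω_arm = 33  ⇒  ω_arm = 11/38
ω_out/ω_in = 11/38

11/38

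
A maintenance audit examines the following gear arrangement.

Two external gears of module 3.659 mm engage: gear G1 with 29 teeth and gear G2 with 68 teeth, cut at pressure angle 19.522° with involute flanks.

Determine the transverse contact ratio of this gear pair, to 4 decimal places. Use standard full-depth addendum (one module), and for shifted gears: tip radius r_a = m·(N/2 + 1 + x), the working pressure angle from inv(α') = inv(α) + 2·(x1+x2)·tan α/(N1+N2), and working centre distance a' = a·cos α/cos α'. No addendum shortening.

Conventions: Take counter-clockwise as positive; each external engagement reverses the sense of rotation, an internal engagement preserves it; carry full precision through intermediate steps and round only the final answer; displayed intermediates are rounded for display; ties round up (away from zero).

1.7495

recognized (one external pair, fixed centres): single-mesh tooth geometry, m = 3.659, N1 = 29, N2 = 68
base radii: r_b1 = 50.005512, r_b2 = 117.254303
tip radii: r_a1 = 56.714500, r_a2 = 128.065000
no profile shift: α' = α, a' = a
action lengths: √(r_a1²−r_b1²) = 26.757864, √(r_a2²−r_b2²) = 51.498278
base pitch p_b = π·m·cos α = 10.834272
CR = (26.757864 + 51.498278 − 177.461500·sin 19.52200°)/10.834272 = 1.749453
contact ratio ≈ 1.7495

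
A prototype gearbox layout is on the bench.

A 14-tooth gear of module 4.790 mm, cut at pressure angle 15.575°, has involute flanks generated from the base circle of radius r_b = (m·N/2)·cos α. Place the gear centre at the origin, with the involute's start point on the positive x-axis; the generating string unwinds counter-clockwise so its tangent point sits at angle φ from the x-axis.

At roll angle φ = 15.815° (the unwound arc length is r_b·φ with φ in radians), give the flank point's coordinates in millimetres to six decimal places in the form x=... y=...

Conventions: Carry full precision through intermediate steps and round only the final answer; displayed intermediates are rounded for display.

x=33.505843 y=0.224694

class = single-mesh tooth geometry [base-circle involute, m = 4.790, 14T]
pitch radius r_p = m·N/2 = 4.790·14/2 = 33.530000
base radius r_b = r_p·cos α = 33.530000·cos 15.575° = 32.298772
roll angle φ = 15.815° = 0.27602382 rad
x = r_b·(cos φ + φ·sin φ) = 33.505843
y = r_b·(sin φ − φ·cos φ) = 0.224694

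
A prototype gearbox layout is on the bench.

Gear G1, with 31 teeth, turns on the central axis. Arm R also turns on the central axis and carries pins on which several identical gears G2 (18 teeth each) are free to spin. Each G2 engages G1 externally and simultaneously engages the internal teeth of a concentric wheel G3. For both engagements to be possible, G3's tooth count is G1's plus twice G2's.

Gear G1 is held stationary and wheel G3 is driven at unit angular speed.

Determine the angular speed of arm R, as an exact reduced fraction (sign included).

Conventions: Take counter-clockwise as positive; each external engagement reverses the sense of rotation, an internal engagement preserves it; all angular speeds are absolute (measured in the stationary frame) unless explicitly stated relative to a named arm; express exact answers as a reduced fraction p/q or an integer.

topology: planetary set — G1 31T / G2 18T / G3 67T, arm = carrier (Willis)
ring teeth: 31 + 2·18 = 67
31(ω_sun−ω_arm) = −67(ω_ring−ω_arm),  ω_sun = 0, ω_ring = 1
31(0−ω_arm) = −67(1−ω_arm)  ⇒  98·ω_arm = 67  ⇒  ω_arm = 67/98
exact speed ratio = 67/98

67/98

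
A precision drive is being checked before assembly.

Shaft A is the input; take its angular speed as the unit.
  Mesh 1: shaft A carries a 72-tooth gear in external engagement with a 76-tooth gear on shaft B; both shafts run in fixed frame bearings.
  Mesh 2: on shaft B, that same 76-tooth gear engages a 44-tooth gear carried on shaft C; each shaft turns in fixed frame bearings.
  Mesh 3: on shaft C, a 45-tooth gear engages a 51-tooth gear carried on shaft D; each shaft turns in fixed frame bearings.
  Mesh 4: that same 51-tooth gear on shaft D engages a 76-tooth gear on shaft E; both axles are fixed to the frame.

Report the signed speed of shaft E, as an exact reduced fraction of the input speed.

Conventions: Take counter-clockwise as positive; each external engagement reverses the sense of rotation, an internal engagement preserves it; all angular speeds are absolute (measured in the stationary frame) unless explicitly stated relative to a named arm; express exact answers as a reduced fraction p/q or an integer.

4-mesh fixed-axis compound train (all bearings frame-fixed)
mesh 1 [72T→76T]: |ω|/ω_in = 1×72/76 = 18/19, sense flips to −
mesh 2 [76T→44T]: |ω|/ω_in = (18/19)×76/44 = 18/11, sense flips to +
mesh 3 [45T→51T]: |ω|/ω_in = (18/11)×45/51 = 270/187, sense flips to −
mesh 4 [51T→76T]: |ω|/ω_in = (270/187)×51/76 = 405/418, sense flips to +
signed output speed (× input speed) = 405/418

405/418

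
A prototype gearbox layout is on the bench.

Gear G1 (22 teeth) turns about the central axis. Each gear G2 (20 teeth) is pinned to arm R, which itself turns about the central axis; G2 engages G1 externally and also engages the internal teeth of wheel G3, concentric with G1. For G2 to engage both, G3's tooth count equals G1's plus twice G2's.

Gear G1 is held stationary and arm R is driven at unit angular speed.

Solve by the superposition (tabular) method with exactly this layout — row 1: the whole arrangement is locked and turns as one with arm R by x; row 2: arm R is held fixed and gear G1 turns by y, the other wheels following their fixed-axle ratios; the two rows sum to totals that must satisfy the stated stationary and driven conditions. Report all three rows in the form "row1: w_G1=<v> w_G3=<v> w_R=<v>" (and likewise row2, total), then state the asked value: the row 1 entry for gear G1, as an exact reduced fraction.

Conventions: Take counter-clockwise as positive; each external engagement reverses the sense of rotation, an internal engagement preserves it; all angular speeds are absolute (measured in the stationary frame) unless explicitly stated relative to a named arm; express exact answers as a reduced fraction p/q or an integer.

row1: w_G1=1 w_G3=1 w_R=1
row2: w_G1=-1 w_G3=11/31 w_R=0
total: w_G1=0 w_G3=42/31 w_R=1
asked value: 1

planetary set (22T centre, 20T on arm, 62T internal) — Willis relation
row 1 — lock + rotate with arm: ω_sun = ω_ring = ω_arm = x
superposition row 2 [arm held]: sun y, ring −(22/62)·y, arm 0
boundary: total ω_sun = x + y = 0 and total ω_arm = x = 1  ⇒  y = -1, x = 1
row 2 ring = −(22/62)·(-1) = 11/31
totals (row 1 + row 2): sun 1 + (-1) = 0, ring 1 + 11/31 = 42/31, arm 1 + 0 = 1
asked cell (row1, sun) = 1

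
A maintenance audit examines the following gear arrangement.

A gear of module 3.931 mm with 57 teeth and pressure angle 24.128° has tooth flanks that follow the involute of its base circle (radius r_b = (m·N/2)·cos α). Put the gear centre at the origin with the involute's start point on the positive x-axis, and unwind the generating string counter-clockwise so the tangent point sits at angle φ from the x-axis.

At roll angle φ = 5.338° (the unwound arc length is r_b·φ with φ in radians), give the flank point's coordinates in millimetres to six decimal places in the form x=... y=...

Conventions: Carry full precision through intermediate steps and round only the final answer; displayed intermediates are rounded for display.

x=102.688415 y=0.027537

topology: single-mesh involute geometry — m = 3.931, N = 57
pitch radius r_p = m·N/2 = 3.931·57/2 = 112.033500
base radius r_b = r_p·cos α = 112.033500·cos 24.128° = 102.245640
roll angle φ = 5.338° = 0.09316568 rad
x = r_b·(cos φ + φ·sin φ) = 102.688415
y = r_b·(sin φ − φ·cos φ) = 0.027537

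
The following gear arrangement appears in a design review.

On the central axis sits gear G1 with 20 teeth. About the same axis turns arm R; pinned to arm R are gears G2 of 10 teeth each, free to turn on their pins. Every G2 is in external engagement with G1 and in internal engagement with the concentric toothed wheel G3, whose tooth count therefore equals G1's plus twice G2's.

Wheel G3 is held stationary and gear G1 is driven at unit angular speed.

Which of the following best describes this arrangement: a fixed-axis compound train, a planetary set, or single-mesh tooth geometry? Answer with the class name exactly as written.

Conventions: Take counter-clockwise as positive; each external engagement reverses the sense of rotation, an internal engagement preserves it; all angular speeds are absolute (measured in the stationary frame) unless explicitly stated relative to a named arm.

planetary set (20T centre, 10T on arm, 40T internal) — Willis relation
classification: planetary set

planetary set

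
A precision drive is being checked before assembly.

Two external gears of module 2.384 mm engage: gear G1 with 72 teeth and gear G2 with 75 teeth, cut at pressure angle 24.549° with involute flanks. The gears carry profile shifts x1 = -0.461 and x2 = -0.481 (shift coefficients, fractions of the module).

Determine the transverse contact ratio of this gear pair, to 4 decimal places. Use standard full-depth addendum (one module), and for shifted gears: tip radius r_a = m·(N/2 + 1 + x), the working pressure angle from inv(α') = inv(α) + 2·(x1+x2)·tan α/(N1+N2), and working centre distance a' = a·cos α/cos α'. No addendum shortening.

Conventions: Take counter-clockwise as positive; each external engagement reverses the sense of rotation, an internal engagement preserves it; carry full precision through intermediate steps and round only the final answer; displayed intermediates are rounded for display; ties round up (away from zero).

class = single-mesh tooth geometry [involute pair 72T × 75T, m = 2.384]
base radii: r_b1 = 78.066050, r_b2 = 81.318802
tip radii: r_a1 = 87.108976, r_a2 = 90.637296
inv(α') = inv(24.549°) + 2·(-0.461-0.481)·tan α/(72+75) = 0.02244463  ⇒  α' = 22.80597°
a' = a·cos α / cos α' = 175.2240·cos 24.549°/cos 22.80597° = 172.901834
action lengths: √(r_a1²−r_b1²) = 38.647969, √(r_a2²−r_b2²) = 40.029637
base pitch p_b = π·m·cos α = 6.812548
CR = (38.647969 + 40.029637 − 172.901834·sin 22.80597°)/6.812548 = 1.711379
contact ratio ≈ 1.7114

1.7114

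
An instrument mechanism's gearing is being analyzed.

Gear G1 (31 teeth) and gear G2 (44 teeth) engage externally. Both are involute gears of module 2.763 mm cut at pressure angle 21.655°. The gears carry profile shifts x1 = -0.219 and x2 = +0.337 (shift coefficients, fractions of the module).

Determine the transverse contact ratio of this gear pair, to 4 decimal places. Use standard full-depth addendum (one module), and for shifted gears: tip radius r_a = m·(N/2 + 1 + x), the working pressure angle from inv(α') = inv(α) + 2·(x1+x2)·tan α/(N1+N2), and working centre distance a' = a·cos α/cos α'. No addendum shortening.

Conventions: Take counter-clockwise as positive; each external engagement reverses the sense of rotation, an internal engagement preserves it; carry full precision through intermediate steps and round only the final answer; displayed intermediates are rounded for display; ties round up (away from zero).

single-mesh involute tooth geometry (31T engaging 44T at module 2.763)
base radii: r_b1 = 39.803921, r_b2 = 56.495887
tip radii: r_a1 = 44.984403, r_a2 = 64.480131
inv(α') = inv(21.655°) + 2·(-0.219+0.337)·tan α/(31+44) = 0.02033714  ⇒  α' = 22.09896°
a' = a·cos α / cos α' = 103.6125·cos 21.655°/cos 22.09896° = 103.935373
action lengths: √(r_a1²−r_b1²) = 20.958159, √(r_a2²−r_b2²) = 31.078964
base pitch p_b = π·m·cos α = 8.067594
CR = (20.958159 + 31.078964 − 103.935373·sin 22.09896°)/8.067594 = 1.603435
contact ratio ≈ 1.6034

1.6034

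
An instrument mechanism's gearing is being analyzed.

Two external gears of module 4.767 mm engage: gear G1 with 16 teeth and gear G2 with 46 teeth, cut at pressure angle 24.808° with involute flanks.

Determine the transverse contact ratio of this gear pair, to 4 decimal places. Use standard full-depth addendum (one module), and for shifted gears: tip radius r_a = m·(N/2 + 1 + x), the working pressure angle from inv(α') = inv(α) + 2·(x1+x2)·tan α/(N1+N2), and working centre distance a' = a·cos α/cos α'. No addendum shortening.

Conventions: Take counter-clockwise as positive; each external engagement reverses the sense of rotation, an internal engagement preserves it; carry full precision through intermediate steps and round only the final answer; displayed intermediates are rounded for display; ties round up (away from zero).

single-mesh involute tooth geometry (16T engaging 46T at module 4.767)
base radii: r_b1 = 34.616768, r_b2 = 99.523208
tip radii: r_a1 = 42.903000, r_a2 = 114.408000
no profile shift: α' = α, a' = a
action lengths: √(r_a1²−r_b1²) = 25.344561, √(r_a2²−r_b2²) = 56.429793
base pitch p_b = π·m·cos α = 13.593973
CR = (25.344561 + 56.429793 − 147.777000·sin 24.80800°)/13.593973 = 1.454340
contact ratio ≈ 1.4543

1.4543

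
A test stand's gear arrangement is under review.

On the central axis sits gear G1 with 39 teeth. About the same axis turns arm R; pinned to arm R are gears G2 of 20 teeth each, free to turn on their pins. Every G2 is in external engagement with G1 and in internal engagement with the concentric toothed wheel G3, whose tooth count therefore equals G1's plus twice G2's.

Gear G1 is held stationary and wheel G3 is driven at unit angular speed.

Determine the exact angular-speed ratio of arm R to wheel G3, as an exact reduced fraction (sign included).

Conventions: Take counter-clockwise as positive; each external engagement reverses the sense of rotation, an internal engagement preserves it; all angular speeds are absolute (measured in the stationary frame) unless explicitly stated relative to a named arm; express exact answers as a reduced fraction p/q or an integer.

79/118

planetary set (39T centre, 20T on arm, 79T internal) — Willis relation
ring teeth: 39 + 2·20 = 79
39(ω_sun−ω_arm) = −79(ω_ring−ω_arm),  ω_sun = 0, ω_ring = 1
39(0−ω_arm) = −79(1−ω_arm)  ⇒  118·ω_arm = 79  ⇒  ω_arm = 79/118
ω_out/ω_in = 79/118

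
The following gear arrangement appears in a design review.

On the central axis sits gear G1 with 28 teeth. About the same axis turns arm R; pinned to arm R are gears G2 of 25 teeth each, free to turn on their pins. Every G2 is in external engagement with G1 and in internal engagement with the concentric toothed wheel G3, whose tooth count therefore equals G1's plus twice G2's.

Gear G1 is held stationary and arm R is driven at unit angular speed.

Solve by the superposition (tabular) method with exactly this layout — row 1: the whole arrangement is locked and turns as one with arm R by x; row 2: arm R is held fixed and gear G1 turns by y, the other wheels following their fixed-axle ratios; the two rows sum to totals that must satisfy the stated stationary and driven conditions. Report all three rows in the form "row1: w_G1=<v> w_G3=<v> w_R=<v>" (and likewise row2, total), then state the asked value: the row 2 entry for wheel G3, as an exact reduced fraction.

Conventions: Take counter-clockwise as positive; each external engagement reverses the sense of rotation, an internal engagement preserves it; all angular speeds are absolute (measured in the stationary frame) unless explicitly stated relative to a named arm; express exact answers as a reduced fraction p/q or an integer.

planetary set (28T centre, 25T on arm, 78T internal) — Willis relation
row 1 — lock + rotate with arm: ω_sun = ω_ring = ω_arm = x
row 2: sun turns y, ring = −(28/78)·y, arm 0
boundary: total ω_sun = x + y = 0 and total ω_arm = x = 1  ⇒  y = -1, x = 1
row 2 ring = −(28/78)·(-1) = 14/39
totals (row 1 + row 2): sun 1 + (-1) = 0, ring 1 + 14/39 = 53/39, arm 1 + 0 = 1
asked cell (row2, ring) = 14/39

row1: w_G1=1 w_G3=1 w_R=1
row2: w_G1=-1 w_G3=14/39 w_R=0
total: w_G1=0 w_G3=53/39 w_R=1
asked value: 14/39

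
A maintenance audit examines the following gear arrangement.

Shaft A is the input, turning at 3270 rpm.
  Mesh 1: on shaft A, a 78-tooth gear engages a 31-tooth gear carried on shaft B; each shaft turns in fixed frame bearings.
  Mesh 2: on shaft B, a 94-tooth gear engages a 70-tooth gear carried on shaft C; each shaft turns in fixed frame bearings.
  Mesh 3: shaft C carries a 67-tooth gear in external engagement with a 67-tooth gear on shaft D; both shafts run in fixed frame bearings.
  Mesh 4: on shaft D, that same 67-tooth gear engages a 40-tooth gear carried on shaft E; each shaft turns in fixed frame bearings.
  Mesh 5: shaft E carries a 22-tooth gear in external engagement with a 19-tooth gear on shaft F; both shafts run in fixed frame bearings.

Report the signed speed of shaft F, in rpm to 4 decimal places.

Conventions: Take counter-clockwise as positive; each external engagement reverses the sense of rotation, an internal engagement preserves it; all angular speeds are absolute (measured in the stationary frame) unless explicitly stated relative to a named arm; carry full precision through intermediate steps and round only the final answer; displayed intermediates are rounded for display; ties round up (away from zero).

-21428.6280 rpm

recognized (6 fixed axles, 5 meshes): fixed-axis compound train
mesh 1 [78T→31T]: ω = 3270.0000×78/31 = 8227.7419 rpm, sense flips to −
mesh 2 [94T→70T]: ω = 8227.7419×94/70 = 11048.6820 rpm, sense flips to +
mesh 3 [67T→67T]: ω = 11048.6820×67/67 = 11048.6820 rpm, sense flips to −
mesh 4 [67T→40T]: ω = 11048.6820×67/40 = 18506.5424 rpm, sense flips to +
mesh 5 [22T→19T]: ω = 18506.5424×22/19 = 21428.6280 rpm, sense flips to −
signed output speed = -21428.6280 rpm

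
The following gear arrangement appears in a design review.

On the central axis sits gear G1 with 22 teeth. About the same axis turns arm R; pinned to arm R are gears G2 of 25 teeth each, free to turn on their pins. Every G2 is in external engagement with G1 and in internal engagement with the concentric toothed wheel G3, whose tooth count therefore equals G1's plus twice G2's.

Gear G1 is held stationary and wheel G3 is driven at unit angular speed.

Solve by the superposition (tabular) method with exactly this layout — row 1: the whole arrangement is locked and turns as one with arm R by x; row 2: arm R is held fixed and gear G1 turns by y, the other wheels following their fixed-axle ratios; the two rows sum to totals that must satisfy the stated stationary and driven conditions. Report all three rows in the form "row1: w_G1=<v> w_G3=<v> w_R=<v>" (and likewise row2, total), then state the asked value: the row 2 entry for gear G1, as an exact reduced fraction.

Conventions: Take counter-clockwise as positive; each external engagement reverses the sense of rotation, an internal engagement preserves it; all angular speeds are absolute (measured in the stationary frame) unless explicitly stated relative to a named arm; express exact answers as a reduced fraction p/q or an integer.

recognized (axles ride arm R): planetary set, 22/25/72 teeth
superposition row 1 [locked train]: every member turns x
row 2 (arm held, sun turns y): ω_ring = −(22/72)·y, ω_arm = 0
boundary: total ω_sun = x + y = 0 and total ω_ring = x − (22/72)·y = 1  ⇒  y = -36/47, x = 36/47
row 2 ring = −(22/72)·(-36/47) = 11/47
totals (row 1 + row 2): sun 36/47 + (-36/47) = 0, ring 36/47 + 11/47 = 1, arm 36/47 + 0 = 36/47
asked cell (row2, sun) = -36/47

row1: w_G1=36/47 w_G3=36/47 w_R=36/47
row2: w_G1=-36/47 w_G3=11/47 w_R=0
total: w_G1=0 w_G3=1 w_R=36/47
asked value: -36/47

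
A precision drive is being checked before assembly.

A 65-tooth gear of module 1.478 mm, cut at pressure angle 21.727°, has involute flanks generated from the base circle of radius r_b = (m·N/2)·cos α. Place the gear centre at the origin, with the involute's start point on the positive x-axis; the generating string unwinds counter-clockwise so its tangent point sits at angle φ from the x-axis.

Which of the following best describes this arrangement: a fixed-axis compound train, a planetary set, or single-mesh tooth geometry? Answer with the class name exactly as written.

recognized (one wheel, involute flank): single-mesh tooth geometry, m = 1.478, N = 65
classification: single-mesh tooth geometry

single-mesh tooth geometry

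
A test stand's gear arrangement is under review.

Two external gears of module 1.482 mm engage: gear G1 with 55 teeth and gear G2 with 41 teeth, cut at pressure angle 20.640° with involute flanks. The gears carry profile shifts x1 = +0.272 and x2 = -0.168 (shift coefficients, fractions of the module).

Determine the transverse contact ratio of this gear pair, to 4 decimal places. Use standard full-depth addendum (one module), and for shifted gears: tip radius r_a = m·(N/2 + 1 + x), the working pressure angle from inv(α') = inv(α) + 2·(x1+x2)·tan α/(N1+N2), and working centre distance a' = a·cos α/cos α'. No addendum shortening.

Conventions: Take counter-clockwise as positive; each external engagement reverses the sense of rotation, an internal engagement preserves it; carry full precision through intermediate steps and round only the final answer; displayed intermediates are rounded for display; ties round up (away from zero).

1.6954

topology: single-mesh involute geometry — m = 1.482, 55T/41T pair
base radii: r_b1 = 38.139086, r_b2 = 28.430955
tip radii: r_a1 = 42.640104, r_a2 = 31.614024
inv(α') = inv(20.640°) + 2·(+0.272-0.168)·tan α/(55+41) = 0.01725243  ⇒  α' = 20.96398°
a' = a·cos α / cos α' = 71.1360·cos 20.640°/cos 20.96398° = 71.288977
action lengths: √(r_a1²−r_b1²) = 19.067998, √(r_a2²−r_b2²) = 13.824880
base pitch p_b = π·m·cos α = 4.356999
CR = (19.067998 + 13.824880 − 71.288977·sin 20.96398°)/4.356999 = 1.695442
contact ratio ≈ 1.6954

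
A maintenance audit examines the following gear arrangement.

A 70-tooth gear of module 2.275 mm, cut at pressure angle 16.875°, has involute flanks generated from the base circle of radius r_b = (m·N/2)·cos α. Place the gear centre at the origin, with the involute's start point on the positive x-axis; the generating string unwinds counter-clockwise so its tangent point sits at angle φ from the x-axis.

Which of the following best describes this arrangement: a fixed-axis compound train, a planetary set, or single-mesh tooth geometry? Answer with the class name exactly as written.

single-mesh involute tooth geometry (70T wheel at module 2.275)
classification: single-mesh tooth geometry

single-mesh tooth geometry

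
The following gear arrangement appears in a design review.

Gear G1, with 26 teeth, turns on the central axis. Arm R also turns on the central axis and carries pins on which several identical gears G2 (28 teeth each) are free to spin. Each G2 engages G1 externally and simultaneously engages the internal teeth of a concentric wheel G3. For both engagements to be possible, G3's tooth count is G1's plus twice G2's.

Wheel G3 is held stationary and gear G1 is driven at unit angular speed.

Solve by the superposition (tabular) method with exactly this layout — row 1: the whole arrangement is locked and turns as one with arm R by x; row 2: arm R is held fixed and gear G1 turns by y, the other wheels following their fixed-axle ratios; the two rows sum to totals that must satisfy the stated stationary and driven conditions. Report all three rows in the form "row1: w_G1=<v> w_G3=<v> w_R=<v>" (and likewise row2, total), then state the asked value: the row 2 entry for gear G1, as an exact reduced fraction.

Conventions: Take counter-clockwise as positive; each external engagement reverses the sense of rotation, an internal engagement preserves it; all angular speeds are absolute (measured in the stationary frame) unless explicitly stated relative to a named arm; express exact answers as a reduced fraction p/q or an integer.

row1: w_G1=13/54 w_G3=13/54 w_R=13/54
row2: w_G1=41/54 w_G3=-13/54 w_R=0
total: w_G1=1 w_G3=0 w_R=13/54
asked value: 41/54

topology: planetary set — G1 26T / G2 28T / G3 82T, arm = carrier (Willis)
row 1: whole set turns with the arm by x
row 2 (arm held, sun turns y): ω_ring = −(26/82)·y, ω_arm = 0
boundary: total ω_ring = x − (26/82)·y = 0 and total ω_sun = x + y = 1  ⇒  y = 41/54, x = 13/54
row 2 ring = −(26/82)·41/54 = -13/54
totals (row 1 + row 2): sun 13/54 + 41/54 = 1, ring 13/54 + (-13/54) = 0, arm 13/54 + 0 = 13/54
asked cell (row2, sun) = 41/54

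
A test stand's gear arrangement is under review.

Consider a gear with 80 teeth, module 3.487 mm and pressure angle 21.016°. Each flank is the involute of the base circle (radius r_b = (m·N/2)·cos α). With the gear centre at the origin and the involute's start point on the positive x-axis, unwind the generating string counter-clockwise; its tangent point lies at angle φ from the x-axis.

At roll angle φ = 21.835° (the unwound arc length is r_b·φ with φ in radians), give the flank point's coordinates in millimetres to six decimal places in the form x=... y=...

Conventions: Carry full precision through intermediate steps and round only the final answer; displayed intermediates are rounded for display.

recognized (one wheel, involute flank): single-mesh tooth geometry, m = 3.487, N = 80
pitch radius r_p = m·N/2 = 3.487·80/2 = 139.480000
base radius r_b = r_p·cos α = 139.480000·cos 21.016° = 130.201834
roll angle φ = 21.835° = 0.38109264 rad
x = r_b·(cos φ + φ·sin φ) = 139.316024
y = r_b·(sin φ − φ·cos φ) = 2.367375

x=139.316024 y=2.367375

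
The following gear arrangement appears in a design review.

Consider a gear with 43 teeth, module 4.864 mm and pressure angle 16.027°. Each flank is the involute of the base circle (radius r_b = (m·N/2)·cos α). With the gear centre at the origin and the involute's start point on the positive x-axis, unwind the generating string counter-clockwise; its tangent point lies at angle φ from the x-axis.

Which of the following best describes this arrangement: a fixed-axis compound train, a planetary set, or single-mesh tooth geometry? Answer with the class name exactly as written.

single-mesh involute tooth geometry (43T wheel at module 4.864)
classification: single-mesh tooth geometry

single-mesh tooth geometry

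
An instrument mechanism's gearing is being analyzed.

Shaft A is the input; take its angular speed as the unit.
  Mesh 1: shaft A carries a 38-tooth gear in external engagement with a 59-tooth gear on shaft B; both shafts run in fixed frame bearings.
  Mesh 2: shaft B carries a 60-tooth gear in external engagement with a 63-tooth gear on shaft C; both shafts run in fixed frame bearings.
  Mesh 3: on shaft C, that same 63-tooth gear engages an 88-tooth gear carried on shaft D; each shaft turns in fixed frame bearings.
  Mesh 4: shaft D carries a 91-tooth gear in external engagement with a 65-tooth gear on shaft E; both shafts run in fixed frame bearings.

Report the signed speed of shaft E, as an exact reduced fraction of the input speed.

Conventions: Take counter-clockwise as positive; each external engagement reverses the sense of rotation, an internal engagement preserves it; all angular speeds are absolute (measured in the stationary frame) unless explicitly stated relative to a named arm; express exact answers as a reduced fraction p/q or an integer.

399/649

4-mesh fixed-axis compound train (all bearings frame-fixed)
mesh 1 [38T→59T]: |ω|/ω_in = 1×38/59 = 38/59, sense flips to −
mesh 2 [60T→63T]: |ω|/ω_in = (38/59)×60/63 = 760/1239, sense flips to +
mesh 3 [63T→88T]: |ω|/ω_in = (760/1239)×63/88 = 285/649, sense flips to −
mesh 4 [91T→65T]: |ω|/ω_in = (285/649)×91/65 = 399/649, sense flips to +
signed output speed (× input speed) = 399/649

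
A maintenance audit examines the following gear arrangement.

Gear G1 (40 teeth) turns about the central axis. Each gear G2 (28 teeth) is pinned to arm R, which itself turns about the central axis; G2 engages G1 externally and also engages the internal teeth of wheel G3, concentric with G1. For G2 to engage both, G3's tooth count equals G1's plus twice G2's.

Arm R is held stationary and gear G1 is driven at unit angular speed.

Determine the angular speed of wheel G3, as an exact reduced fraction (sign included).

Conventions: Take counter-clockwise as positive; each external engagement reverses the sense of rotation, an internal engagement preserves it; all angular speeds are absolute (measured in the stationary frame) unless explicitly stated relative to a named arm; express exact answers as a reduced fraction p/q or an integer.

planetary set (40T centre, 28T on arm, 96T internal) — Willis relation
ring teeth: 40 + 2·28 = 96
40(ω_sun−ω_arm) = −96(ω_ring−ω_arm),  ω_arm = 0, ω_sun = 1
ω_ring = 0 − (40/96)(1−0) = -5/12
exact speed ratio = -5/12

-5/12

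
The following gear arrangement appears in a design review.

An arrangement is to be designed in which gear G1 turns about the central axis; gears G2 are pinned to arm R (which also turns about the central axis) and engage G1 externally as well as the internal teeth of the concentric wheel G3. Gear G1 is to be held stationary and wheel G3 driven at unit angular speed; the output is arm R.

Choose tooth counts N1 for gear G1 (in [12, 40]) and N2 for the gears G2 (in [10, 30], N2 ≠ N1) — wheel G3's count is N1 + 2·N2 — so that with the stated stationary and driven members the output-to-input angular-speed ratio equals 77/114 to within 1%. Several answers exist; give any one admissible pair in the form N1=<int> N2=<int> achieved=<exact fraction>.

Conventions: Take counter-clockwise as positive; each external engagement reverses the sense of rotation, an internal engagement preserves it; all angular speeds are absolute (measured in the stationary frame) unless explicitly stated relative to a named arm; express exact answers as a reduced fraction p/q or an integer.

class = planetary set [ratio 77/114 wanted; Willis about the carrier]
Willis with ω_sun = 0: ω_arm/ω_ring = N3/(N1+N3); set equal to 77/114  ⇒  N3/N1 = (77/114)/(1 − 77/114) = 77/37
N3 = N1 + 2·N2  ⇒  N2/N1 = (N3/N1 − 1)/2 = (77/37 − 1)/2 = 20/37
smallest multiple with N1 ≥ 12 and N2 ≥ 10: k = 1  ⇒  N1 = 1·37 = 37, N2 = 1·20 = 20 (N1 ≤ 40, N2 ≤ 30, N2 ≠ N1 ✓), N3 = 37 + 2·20 = 77
check: N3/(N1+N3) with N1 = 37, N3 = 77 gives 77/114; |achieved − target| = 0 ≤ 77/11400 ✓

N1=37 N2=20 achieved=77/114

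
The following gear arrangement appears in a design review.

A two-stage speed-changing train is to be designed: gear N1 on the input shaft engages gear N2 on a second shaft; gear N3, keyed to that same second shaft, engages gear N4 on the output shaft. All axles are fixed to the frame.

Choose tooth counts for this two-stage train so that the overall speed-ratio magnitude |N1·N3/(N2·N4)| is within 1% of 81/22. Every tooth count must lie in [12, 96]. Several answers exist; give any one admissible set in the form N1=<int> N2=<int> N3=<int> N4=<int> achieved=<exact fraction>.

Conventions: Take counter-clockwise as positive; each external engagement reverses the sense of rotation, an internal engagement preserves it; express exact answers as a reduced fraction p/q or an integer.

N1=12 N2=22 N3=81 N4=12 achieved=81/22

class = fixed-axis compound train [2-stage, 81/22 wanted]
target = 81/22 in lowest terms: an exact hit needs N1·N3 = k·81 and N2·N4 = k·22 for one integer k, every count in [12, 96]; additionally prefer no 1:1 stage (N1 ≠ N2, N3 ≠ N4)
k = 1…11: no 1:1-free in-range split of k·81 and k·22 into factor pairs; take k = 12
k = 12: N1·N3 = 972 = 12·81, N2·N4 = 264 = 22·12
achieved = 12·81/(22·12) = 81/22; |achieved − target| = 0 ≤ 81/2200 ✓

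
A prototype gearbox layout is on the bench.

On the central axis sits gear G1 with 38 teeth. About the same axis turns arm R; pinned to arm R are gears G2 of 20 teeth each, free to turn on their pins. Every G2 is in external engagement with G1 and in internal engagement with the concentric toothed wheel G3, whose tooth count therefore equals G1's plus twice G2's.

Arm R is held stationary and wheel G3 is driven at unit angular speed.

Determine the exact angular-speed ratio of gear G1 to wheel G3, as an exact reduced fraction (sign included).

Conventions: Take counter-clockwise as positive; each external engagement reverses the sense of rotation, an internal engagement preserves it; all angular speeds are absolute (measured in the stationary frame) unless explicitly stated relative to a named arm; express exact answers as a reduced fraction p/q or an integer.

recognized (axles ride arm R): planetary set, 38/20/78 teeth
ring teeth: 38 + 2·20 = 78
38(ω_sun−ω_arm) = −78(ω_ring−ω_arm),  ω_arm = 0, ω_ring = 1
ω_sun = 0 − (78/38)(1−0) = -39/19
ω_out/ω_in = -39/19

-39/19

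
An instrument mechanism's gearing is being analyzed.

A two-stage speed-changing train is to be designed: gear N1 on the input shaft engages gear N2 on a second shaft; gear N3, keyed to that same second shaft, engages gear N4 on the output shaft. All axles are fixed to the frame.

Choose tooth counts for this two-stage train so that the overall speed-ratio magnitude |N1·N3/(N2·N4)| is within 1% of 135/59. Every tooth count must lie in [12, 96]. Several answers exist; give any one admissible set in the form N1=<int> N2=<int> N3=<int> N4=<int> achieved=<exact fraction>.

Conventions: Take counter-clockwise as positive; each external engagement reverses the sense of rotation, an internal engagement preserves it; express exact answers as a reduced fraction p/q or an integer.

N1=18 N2=12 N3=90 N4=59 achieved=135/59

topology: fixed-axis compound train — 2 stages, target 135/59
target = 135/59 in lowest terms: an exact hit needs N1·N3 = k·135 and N2·N4 = k·59 for one integer k, every count in [12, 96]; additionally prefer no 1:1 stage (N1 ≠ N2, N3 ≠ N4)
k = 1…11: no 1:1-free in-range split of k·135 and k·59 into factor pairs; take k = 12
k = 12: N1·N3 = 1620 = 18·90, N2·N4 = 708 = 12·59
achieved = 18·90/(12·59) = 135/59; |achieved − target| = 0 ≤ 27/1180 ✓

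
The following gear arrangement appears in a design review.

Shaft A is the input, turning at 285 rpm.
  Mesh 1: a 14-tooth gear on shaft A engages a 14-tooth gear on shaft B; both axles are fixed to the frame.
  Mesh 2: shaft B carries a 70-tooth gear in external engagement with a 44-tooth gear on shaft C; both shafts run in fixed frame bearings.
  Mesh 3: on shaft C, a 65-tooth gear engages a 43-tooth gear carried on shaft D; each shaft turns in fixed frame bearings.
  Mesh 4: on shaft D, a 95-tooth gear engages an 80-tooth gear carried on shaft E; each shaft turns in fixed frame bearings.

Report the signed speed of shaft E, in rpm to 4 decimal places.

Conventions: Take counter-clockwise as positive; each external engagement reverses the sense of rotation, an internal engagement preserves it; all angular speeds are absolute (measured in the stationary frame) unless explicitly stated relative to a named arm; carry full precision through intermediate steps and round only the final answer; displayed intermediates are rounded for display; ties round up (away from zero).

+813.8957 rpm

4-mesh fixed-axis compound train (all bearings frame-fixed)
mesh 1 [14T→14T]: ω = 285.0000×14/14 = 285.0000 rpm, sense flips to −
mesh 2 [70T→44T]: ω = 285.0000×70/44 = 453.4091 rpm, sense flips to +
mesh 3 [65T→43T]: ω = 453.4091×65/43 = 685.3858 rpm, sense flips to −
mesh 4 [95T→80T]: ω = 685.3858×95/80 = 813.8957 rpm, sense flips to +
signed output speed = +813.8957 rpm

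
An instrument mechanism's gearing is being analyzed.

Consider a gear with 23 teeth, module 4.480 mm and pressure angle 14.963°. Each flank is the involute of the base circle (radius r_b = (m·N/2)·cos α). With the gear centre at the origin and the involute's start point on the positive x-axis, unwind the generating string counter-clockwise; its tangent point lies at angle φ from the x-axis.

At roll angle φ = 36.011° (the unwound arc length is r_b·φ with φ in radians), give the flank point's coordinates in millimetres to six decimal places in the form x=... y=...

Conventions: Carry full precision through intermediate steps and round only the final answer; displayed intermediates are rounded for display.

x=58.654161 y=3.958744

topology: single-mesh involute geometry — m = 4.480, N = 23
pitch radius r_p = m·N/2 = 4.480·23/2 = 51.520000
base radius r_b = r_p·cos α = 51.520000·cos 14.963° = 49.773099
roll angle φ = 36.011° = 0.62851052 rad
x = r_b·(cos φ + φ·sin φ) = 58.654161
y = r_b·(sin φ − φ·cos φ) = 3.958744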